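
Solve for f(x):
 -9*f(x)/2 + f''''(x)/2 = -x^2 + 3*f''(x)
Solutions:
 f(x) = C1*exp(-sqrt(3)*x*sqrt(1 + sqrt(2))) + C2*exp(sqrt(3)*x*sqrt(1 + sqrt(2))) + C3*sin(sqrt(3)*x*sqrt(-1 + sqrt(2))) + C4*cos(sqrt(3)*x*sqrt(-1 + sqrt(2))) + 2*x^2/9 - 8/27


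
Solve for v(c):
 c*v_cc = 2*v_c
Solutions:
 v(c) = C1 + C2*c^3


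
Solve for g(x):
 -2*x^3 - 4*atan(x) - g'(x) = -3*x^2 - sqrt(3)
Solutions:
 g(x) = C1 - x^4/2 + x^3 - 4*x*atan(x) + sqrt(3)*x + 2*log(x^2 + 1)


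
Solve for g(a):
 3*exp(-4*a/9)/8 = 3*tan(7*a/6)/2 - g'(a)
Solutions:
 g(a) = C1 + 9*log(tan(7*a/6)^2 + 1)/14 + 27*exp(-4*a/9)/32


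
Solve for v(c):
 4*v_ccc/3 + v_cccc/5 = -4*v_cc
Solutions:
 v(c) = C1 + C2*c + (C3*sin(4*sqrt(5)*c/3) + C4*cos(4*sqrt(5)*c/3))*exp(-10*c/3)


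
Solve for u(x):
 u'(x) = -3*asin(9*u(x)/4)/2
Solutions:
 Integral(1/asin(9*_y/4), (_y, u(x))) = C1 - 3*x/2


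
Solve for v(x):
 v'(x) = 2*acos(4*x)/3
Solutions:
 v(x) = C1 + 2*x*acos(4*x)/3 - sqrt(1 - 16*x^2)/6


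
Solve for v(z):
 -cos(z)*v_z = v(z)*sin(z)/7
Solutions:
 v(z) = C1*cos(z)^(1/7)


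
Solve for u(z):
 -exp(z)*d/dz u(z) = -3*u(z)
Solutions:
 u(z) = C1*exp(-3*exp(-z))


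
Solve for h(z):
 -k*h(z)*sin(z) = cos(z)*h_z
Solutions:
 h(z) = C1*exp(k*log(cos(z)))


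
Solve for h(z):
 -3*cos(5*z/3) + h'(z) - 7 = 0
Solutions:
 h(z) = C1 + 7*z + 9*sin(5*z/3)/5


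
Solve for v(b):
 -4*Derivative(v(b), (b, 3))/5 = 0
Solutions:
 v(b) = C1 + C2*b + C3*b^2


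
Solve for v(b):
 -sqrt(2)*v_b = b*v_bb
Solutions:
 v(b) = C1 + C2*b^(1 - sqrt(2))


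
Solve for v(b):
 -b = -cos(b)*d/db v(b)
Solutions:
 v(b) = C1 + Integral(b/cos(b), b)


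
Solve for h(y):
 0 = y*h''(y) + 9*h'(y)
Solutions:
 h(y) = C1 + C2/y^8


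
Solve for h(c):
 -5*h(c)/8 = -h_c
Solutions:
 h(c) = C1*exp(5*c/8)


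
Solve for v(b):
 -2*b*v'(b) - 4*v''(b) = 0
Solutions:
 v(b) = C1 + C2*erf(b/2)


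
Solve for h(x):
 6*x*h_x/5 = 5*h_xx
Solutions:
 h(x) = C1 + C2*erfi(sqrt(3)*x/5)


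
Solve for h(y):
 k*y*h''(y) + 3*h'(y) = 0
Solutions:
 h(y) = C1 + y^(((re(k) - 3)*re(k) + im(k)^2)/(re(k)^2 + im(k)^2))*(C2*sin(3*log(y)*Abs(im(k))/(re(k)^2 + im(k)^2)) + C3*cos(3*log(y)*im(k)/(re(k)^2 + im(k)^2)))


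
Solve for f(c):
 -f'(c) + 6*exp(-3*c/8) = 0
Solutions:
 f(c) = C1 - 16*exp(-3*c/8)


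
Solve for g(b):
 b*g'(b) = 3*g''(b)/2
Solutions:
 g(b) = C1 + C2*erfi(sqrt(3)*b/3)


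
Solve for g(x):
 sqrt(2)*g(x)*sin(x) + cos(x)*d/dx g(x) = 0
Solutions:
 g(x) = C1*cos(x)^(sqrt(2))


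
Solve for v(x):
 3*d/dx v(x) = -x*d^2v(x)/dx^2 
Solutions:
 v(x) = C1 + C2/x^2


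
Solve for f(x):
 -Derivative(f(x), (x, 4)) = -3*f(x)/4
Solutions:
 f(x) = C1*exp(-sqrt(2)*3^(1/4)*x/2) + C2*exp(sqrt(2)*3^(1/4)*x/2) + C3*sin(sqrt(2)*3^(1/4)*x/2) + C4*cos(sqrt(2)*3^(1/4)*x/2)


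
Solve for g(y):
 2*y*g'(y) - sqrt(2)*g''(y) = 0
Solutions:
 g(y) = C1 + C2*erfi(2^(3/4)*y/2)


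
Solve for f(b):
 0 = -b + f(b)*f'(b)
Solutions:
 f(b) = -sqrt(C1 + b^2)
 f(b) = sqrt(C1 + b^2)


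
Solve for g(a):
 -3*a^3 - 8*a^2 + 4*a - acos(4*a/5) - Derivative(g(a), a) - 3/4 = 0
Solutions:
 g(a) = C1 - 3*a^4/4 - 8*a^3/3 + 2*a^2 - a*acos(4*a/5) - 3*a/4 + sqrt(25 - 16*a^2)/4


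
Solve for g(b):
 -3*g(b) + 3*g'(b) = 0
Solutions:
 g(b) = C1*exp(b)


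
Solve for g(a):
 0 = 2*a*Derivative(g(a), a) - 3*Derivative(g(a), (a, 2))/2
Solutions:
 g(a) = C1 + C2*erfi(sqrt(6)*a/3)


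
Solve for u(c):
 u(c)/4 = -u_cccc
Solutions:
 u(c) = (C1*sin(c/2) + C2*cos(c/2))*exp(-c/2) + (C3*sin(c/2) + C4*cos(c/2))*exp(c/2)


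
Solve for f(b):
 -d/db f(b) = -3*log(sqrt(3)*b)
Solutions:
 f(b) = C1 + 3*b*log(b) - 3*b + 3*b*log(3)/2


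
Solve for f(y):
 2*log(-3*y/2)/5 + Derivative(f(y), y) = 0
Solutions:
 f(y) = C1 - 2*y*log(-y)/5 + 2*y*(-log(3) + log(2) + 1)/5


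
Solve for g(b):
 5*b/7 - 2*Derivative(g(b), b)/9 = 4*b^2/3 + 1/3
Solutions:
 g(b) = C1 - 2*b^3 + 45*b^2/28 - 3*b/2


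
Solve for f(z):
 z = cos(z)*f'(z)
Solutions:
 f(z) = C1 + Integral(z/cos(z), z)


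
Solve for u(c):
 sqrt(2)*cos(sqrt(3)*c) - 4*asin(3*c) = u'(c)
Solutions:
 u(c) = C1 - 4*c*asin(3*c) - 4*sqrt(1 - 9*c^2)/3 + sqrt(6)*sin(sqrt(3)*c)/3


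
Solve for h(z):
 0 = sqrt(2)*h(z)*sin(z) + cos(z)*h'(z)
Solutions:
 h(z) = C1*cos(z)^(sqrt(2))


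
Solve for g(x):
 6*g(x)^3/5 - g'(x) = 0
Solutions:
 g(x) = -sqrt(10)*sqrt(-1/(C1 + 6*x))/2
 g(x) = sqrt(10)*sqrt(-1/(C1 + 6*x))/2


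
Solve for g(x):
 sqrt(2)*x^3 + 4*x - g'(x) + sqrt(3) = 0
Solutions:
 g(x) = C1 + sqrt(2)*x^4/4 + 2*x^2 + sqrt(3)*x


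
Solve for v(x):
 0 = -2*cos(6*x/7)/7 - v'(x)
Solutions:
 v(x) = C1 - sin(6*x/7)/3


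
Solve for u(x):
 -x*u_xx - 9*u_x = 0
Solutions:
 u(x) = C1 + C2/x^8


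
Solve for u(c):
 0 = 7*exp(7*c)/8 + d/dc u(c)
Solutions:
 u(c) = C1 - exp(7*c)/8


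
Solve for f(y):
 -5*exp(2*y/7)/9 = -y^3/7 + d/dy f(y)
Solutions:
 f(y) = C1 + y^4/28 - 35*exp(2*y/7)/18


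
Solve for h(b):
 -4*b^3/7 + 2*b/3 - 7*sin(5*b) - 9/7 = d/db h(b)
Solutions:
 h(b) = C1 - b^4/7 + b^2/3 - 9*b/7 + 7*cos(5*b)/5


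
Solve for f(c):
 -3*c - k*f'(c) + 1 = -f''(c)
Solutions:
 f(c) = C1 + C2*exp(c*k) - 3*c^2/(2*k) + c/k - 3*c/k^2


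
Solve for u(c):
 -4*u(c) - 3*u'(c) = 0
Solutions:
 u(c) = C1*exp(-4*c/3)


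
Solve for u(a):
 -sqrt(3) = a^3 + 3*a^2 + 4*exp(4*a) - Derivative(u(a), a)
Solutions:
 u(a) = C1 + a^4/4 + a^3 + sqrt(3)*a + exp(4*a)


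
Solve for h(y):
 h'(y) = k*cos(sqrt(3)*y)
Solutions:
 h(y) = C1 + sqrt(3)*k*sin(sqrt(3)*y)/3


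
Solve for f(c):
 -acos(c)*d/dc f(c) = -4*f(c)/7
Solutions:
 f(c) = C1*exp(4*Integral(1/acos(c), c)/7)


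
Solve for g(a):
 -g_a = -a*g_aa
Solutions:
 g(a) = C1 + C2*a^2


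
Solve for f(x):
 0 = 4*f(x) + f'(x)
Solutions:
 f(x) = C1*exp(-4*x)


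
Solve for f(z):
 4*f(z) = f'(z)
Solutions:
 f(z) = C1*exp(4*z)


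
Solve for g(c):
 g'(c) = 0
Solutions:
 g(c) = C1


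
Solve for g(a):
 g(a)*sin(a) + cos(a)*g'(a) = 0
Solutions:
 g(a) = C1*cos(a)


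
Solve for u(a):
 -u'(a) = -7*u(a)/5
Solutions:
 u(a) = C1*exp(7*a/5)


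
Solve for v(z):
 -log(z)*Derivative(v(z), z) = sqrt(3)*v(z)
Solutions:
 v(z) = C1*exp(-sqrt(3)*li(z))


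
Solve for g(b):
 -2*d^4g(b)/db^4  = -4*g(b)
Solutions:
 g(b) = C1*exp(-2^(1/4)*b) + C2*exp(2^(1/4)*b) + C3*sin(2^(1/4)*b) + C4*cos(2^(1/4)*b)


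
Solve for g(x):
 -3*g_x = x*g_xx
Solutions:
 g(x) = C1 + C2/x^2


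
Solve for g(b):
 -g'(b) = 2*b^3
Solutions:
 g(b) = C1 - b^4/2


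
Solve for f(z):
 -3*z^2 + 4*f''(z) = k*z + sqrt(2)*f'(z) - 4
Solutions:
 f(z) = C1 + C2*exp(sqrt(2)*z/4) - sqrt(2)*k*z^2/4 - 2*k*z - sqrt(2)*z^3/2 - 6*z^2 - 22*sqrt(2)*z


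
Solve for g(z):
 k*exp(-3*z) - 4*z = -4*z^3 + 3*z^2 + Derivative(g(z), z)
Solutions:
 g(z) = C1 - k*exp(-3*z)/3 + z^4 - z^3 - 2*z^2


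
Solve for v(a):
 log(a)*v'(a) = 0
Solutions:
 v(a) = C1


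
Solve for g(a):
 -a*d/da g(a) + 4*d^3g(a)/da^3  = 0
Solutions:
 g(a) = C1 + Integral(C2*airyai(2^(1/3)*a/2) + C3*airybi(2^(1/3)*a/2), a)


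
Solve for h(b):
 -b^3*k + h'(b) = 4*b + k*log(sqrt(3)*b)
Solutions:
 h(b) = C1 + b^4*k/4 + 2*b^2 + b*k*log(b) - b*k + b*k*log(3)/2


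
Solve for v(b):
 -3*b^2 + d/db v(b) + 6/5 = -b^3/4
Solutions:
 v(b) = C1 - b^4/16 + b^3 - 6*b/5


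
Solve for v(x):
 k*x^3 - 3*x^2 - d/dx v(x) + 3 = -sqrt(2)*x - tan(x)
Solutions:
 v(x) = C1 + k*x^4/4 - x^3 + sqrt(2)*x^2/2 + 3*x - log(cos(x))


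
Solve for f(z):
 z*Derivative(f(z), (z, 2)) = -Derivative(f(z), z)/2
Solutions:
 f(z) = C1 + C2*sqrt(z)


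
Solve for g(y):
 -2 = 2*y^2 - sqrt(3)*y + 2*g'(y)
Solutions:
 g(y) = C1 - y^3/3 + sqrt(3)*y^2/4 - y


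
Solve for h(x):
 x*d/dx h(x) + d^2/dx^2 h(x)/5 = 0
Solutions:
 h(x) = C1 + C2*erf(sqrt(10)*x/2)


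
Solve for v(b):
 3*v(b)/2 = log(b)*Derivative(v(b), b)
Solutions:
 v(b) = C1*exp(3*li(b)/2)


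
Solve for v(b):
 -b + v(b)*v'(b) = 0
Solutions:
 v(b) = -sqrt(C1 + b^2)
 v(b) = sqrt(C1 + b^2)


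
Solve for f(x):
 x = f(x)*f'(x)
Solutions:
 f(x) = -sqrt(C1 + x^2)
 f(x) = sqrt(C1 + x^2)


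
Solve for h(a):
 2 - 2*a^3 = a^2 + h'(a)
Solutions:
 h(a) = C1 - a^4/2 - a^3/3 + 2*a


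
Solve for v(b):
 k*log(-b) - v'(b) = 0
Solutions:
 v(b) = C1 + b*k*log(-b) - b*k


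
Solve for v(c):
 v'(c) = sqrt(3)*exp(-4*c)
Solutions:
 v(c) = C1 - sqrt(3)*exp(-4*c)/4


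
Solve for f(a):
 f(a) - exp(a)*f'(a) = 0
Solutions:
 f(a) = C1*exp(-exp(-a))


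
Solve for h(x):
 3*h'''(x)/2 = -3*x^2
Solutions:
 h(x) = C1 + C2*x + C3*x^2 - x^5/30


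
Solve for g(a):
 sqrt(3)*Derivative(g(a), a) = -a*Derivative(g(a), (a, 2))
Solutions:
 g(a) = C1 + C2*a^(1 - sqrt(3))


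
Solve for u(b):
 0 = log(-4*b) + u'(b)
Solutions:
 u(b) = C1 - b*log(-b) + b*(1 - 2*log(2))


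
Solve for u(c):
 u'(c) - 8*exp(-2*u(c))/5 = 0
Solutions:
 u(c) = log(-sqrt(C1 + 80*c)) - log(5)
 u(c) = log(C1 + 80*c)/2 - log(5)


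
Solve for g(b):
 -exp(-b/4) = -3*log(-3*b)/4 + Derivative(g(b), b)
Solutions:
 g(b) = C1 + 3*b*log(-b)/4 + 3*b*(-1 + log(3))/4 + 4*exp(-b/4)


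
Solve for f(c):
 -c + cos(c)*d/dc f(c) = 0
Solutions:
 f(c) = C1 + Integral(c/cos(c), c)


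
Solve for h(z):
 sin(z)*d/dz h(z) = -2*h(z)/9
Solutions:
 h(z) = C1*(cos(z) + 1)^(1/9)/(cos(z) - 1)^(1/9)


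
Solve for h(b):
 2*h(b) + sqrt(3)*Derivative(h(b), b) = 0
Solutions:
 h(b) = C1*exp(-2*sqrt(3)*b/3)


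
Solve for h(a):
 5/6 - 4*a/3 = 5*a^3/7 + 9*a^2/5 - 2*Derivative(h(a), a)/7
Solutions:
 h(a) = C1 + 5*a^4/8 + 21*a^3/10 + 7*a^2/3 - 35*a/12


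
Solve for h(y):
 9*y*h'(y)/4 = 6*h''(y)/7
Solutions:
 h(y) = C1 + C2*erfi(sqrt(21)*y/4)


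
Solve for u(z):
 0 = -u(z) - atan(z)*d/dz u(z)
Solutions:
 u(z) = C1*exp(-Integral(1/atan(z), z))


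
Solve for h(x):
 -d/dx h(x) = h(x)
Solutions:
 h(x) = C1*exp(-x)


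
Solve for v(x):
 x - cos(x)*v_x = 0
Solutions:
 v(x) = C1 + Integral(x/cos(x), x)


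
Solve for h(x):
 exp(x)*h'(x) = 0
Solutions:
 h(x) = C1


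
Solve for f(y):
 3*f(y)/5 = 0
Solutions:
 f(y) = 0


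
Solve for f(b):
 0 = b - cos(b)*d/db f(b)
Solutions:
 f(b) = C1 + Integral(b/cos(b), b)


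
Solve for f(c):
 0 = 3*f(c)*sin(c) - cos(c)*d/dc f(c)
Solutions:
 f(c) = C1/cos(c)^3


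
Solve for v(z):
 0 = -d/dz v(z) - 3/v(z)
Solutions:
 v(z) = -sqrt(C1 - 6*z)
 v(z) = sqrt(C1 - 6*z)


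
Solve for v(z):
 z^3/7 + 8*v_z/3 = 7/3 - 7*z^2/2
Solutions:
 v(z) = C1 - 3*z^4/224 - 7*z^3/16 + 7*z/8


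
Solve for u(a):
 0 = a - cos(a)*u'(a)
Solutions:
 u(a) = C1 + Integral(a/cos(a), a)


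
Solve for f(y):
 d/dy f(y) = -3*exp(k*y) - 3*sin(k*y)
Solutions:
 f(y) = C1 - 3*exp(k*y)/k + 3*cos(k*y)/k


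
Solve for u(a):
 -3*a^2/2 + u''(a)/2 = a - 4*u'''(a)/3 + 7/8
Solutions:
 u(a) = C1 + C2*a + C3*exp(-3*a/8) + a^4/4 - 7*a^3/3 + 469*a^2/24


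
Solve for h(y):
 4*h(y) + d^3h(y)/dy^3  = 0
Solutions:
 h(y) = C3*exp(-2^(2/3)*y) + (C1*sin(2^(2/3)*sqrt(3)*y/2) + C2*cos(2^(2/3)*sqrt(3)*y/2))*exp(2^(2/3)*y/2)


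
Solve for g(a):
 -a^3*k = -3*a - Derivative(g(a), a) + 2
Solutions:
 g(a) = C1 + a^4*k/4 - 3*a^2/2 + 2*a


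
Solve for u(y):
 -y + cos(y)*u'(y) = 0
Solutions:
 u(y) = C1 + Integral(y/cos(y), y)


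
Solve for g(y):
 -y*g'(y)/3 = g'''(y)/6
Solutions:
 g(y) = C1 + Integral(C2*airyai(-2^(1/3)*y) + C3*airybi(-2^(1/3)*y), y)


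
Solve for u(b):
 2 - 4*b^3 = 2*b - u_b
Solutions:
 u(b) = C1 + b^4 + b^2 - 2*b


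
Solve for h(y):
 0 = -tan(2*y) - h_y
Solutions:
 h(y) = C1 + log(cos(2*y))/2


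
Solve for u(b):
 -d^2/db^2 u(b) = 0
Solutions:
 u(b) = C1 + C2*b


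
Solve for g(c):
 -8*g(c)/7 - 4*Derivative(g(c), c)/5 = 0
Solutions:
 g(c) = C1*exp(-10*c/7)


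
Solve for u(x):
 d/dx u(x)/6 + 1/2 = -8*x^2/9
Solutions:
 u(x) = C1 - 16*x^3/9 - 3*x


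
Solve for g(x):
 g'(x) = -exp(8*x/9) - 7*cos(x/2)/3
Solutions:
 g(x) = C1 - 9*exp(8*x/9)/8 - 14*sin(x/2)/3


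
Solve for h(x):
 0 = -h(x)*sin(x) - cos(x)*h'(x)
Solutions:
 h(x) = C1*cos(x)


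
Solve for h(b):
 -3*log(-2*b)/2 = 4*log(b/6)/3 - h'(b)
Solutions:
 h(b) = C1 + 17*b*log(b)/6 + b*(-17 - 8*log(6) + 9*log(2) + 9*I*pi)/6


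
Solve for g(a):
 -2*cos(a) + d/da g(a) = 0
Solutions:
 g(a) = C1 + 2*sin(a)


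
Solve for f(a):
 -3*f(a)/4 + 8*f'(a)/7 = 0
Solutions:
 f(a) = C1*exp(21*a/32)


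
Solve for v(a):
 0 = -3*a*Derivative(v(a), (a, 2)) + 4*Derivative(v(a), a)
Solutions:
 v(a) = C1 + C2*a^(7/3)


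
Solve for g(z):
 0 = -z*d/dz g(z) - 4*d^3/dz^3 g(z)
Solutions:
 g(z) = C1 + Integral(C2*airyai(-2^(1/3)*z/2) + C3*airybi(-2^(1/3)*z/2), z)


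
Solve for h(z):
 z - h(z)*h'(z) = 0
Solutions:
 h(z) = -sqrt(C1 + z^2)
 h(z) = sqrt(C1 + z^2)


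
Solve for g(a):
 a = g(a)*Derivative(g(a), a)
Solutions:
 g(a) = -sqrt(C1 + a^2)
 g(a) = sqrt(C1 + a^2)


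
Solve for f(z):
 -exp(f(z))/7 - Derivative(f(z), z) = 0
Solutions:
 f(z) = log(1/(C1 + z)) + log(7)


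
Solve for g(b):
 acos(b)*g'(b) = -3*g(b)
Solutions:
 g(b) = C1*exp(-3*Integral(1/acos(b), b))


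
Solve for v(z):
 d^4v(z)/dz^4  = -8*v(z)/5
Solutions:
 v(z) = (C1*sin(2^(1/4)*5^(3/4)*z/5) + C2*cos(2^(1/4)*5^(3/4)*z/5))*exp(-2^(1/4)*5^(3/4)*z/5) + (C3*sin(2^(1/4)*5^(3/4)*z/5) + C4*cos(2^(1/4)*5^(3/4)*z/5))*exp(2^(1/4)*5^(3/4)*z/5)


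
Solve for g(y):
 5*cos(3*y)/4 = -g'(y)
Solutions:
 g(y) = C1 - 5*sin(3*y)/12


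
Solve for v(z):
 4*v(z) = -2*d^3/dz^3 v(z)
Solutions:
 v(z) = C3*exp(-2^(1/3)*z) + (C1*sin(2^(1/3)*sqrt(3)*z/2) + C2*cos(2^(1/3)*sqrt(3)*z/2))*exp(2^(1/3)*z/2)


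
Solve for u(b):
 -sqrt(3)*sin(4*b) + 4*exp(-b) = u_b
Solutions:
 u(b) = C1 + sqrt(3)*cos(4*b)/4 - 4*exp(-b)


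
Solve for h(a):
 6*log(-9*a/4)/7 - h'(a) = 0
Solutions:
 h(a) = C1 + 6*a*log(-a)/7 + 6*a*(-2*log(2) - 1 + 2*log(3))/7


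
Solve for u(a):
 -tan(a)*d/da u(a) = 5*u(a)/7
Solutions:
 u(a) = C1/sin(a)^(5/7)


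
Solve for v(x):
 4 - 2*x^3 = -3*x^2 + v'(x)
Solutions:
 v(x) = C1 - x^4/2 + x^3 + 4*x


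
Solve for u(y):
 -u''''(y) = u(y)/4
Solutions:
 u(y) = (C1*sin(y/2) + C2*cos(y/2))*exp(-y/2) + (C3*sin(y/2) + C4*cos(y/2))*exp(y/2)


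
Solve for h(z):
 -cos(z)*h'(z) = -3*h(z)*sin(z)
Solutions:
 h(z) = C1/cos(z)^3


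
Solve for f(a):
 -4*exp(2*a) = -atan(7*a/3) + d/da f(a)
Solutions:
 f(a) = C1 + a*atan(7*a/3) - 2*exp(2*a) - 3*log(49*a^2 + 9)/14


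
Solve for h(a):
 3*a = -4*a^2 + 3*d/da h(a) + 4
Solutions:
 h(a) = C1 + 4*a^3/9 + a^2/2 - 4*a/3


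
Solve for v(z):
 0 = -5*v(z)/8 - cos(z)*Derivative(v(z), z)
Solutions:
 v(z) = C1*(sin(z) - 1)^(5/16)/(sin(z) + 1)^(5/16)


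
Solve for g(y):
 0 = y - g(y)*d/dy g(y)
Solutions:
 g(y) = -sqrt(C1 + y^2)
 g(y) = sqrt(C1 + y^2)


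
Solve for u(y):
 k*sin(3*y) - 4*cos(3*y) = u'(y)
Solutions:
 u(y) = C1 - k*cos(3*y)/3 - 4*sin(3*y)/3


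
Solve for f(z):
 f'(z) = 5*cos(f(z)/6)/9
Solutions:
 -5*z/9 - 3*log(sin(f(z)/6) - 1) + 3*log(sin(f(z)/6) + 1) = C1


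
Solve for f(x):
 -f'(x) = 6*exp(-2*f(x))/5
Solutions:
 f(x) = log(-sqrt(C1 - 60*x)) - log(5)
 f(x) = log(C1 - 60*x)/2 - log(5)


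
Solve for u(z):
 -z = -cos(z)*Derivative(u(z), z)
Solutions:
 u(z) = C1 + Integral(z/cos(z), z)


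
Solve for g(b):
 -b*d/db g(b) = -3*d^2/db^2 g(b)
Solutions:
 g(b) = C1 + C2*erfi(sqrt(6)*b/6)


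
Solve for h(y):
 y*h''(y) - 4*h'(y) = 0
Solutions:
 h(y) = C1 + C2*y^5


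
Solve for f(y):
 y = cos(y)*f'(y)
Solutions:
 f(y) = C1 + Integral(y/cos(y), y)


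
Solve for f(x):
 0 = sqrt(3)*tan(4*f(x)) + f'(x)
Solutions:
 f(x) = -asin(C1*exp(-4*sqrt(3)*x))/4 + pi/4
 f(x) = asin(C1*exp(-4*sqrt(3)*x))/4


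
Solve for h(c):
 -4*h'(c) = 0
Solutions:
 h(c) = C1


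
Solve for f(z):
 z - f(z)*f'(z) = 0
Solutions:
 f(z) = -sqrt(C1 + z^2)
 f(z) = sqrt(C1 + z^2)


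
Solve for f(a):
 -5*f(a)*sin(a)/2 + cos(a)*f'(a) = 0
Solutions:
 f(a) = C1/cos(a)^(5/2)


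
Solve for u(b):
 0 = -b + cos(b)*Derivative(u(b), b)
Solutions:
 u(b) = C1 + Integral(b/cos(b), b)


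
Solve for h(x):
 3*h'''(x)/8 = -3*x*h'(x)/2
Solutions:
 h(x) = C1 + Integral(C2*airyai(-2^(2/3)*x) + C3*airybi(-2^(2/3)*x), x)


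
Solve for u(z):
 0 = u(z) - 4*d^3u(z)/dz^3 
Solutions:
 u(z) = C3*exp(2^(1/3)*z/2) + (C1*sin(2^(1/3)*sqrt(3)*z/4) + C2*cos(2^(1/3)*sqrt(3)*z/4))*exp(-2^(1/3)*z/4)


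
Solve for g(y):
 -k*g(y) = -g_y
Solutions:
 g(y) = C1*exp(k*y)


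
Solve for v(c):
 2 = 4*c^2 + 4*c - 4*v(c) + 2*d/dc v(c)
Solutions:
 v(c) = C1*exp(2*c) + c^2 + 2*c + 1/2


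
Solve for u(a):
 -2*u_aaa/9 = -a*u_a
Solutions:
 u(a) = C1 + Integral(C2*airyai(6^(2/3)*a/2) + C3*airybi(6^(2/3)*a/2), a)


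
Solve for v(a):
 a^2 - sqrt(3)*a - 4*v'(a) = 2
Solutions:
 v(a) = C1 + a^3/12 - sqrt(3)*a^2/8 - a/2


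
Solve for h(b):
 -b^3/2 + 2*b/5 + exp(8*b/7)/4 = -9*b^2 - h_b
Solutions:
 h(b) = C1 + b^4/8 - 3*b^3 - b^2/5 - 7*exp(8*b/7)/32


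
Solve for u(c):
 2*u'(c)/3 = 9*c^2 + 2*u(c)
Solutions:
 u(c) = C1*exp(3*c) - 9*c^2/2 - 3*c - 1


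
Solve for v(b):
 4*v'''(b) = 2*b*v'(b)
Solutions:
 v(b) = C1 + Integral(C2*airyai(2^(2/3)*b/2) + C3*airybi(2^(2/3)*b/2), b)


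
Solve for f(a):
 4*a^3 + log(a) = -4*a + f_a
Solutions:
 f(a) = C1 + a^4 + 2*a^2 + a*log(a) - a


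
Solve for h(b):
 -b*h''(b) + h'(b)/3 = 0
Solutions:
 h(b) = C1 + C2*b^(4/3)


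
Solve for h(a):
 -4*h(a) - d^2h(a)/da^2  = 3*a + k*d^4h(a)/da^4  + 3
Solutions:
 h(a) = C1*exp(-sqrt(2)*a*sqrt((-sqrt(1 - 16*k) - 1)/k)/2) + C2*exp(sqrt(2)*a*sqrt((-sqrt(1 - 16*k) - 1)/k)/2) + C3*exp(-sqrt(2)*a*sqrt((sqrt(1 - 16*k) - 1)/k)/2) + C4*exp(sqrt(2)*a*sqrt((sqrt(1 - 16*k) - 1)/k)/2) - 3*a/4 - 3/4


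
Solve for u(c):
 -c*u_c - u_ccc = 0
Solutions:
 u(c) = C1 + Integral(C2*airyai(-c) + C3*airybi(-c), c)


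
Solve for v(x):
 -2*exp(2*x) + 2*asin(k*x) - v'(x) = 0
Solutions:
 v(x) = C1 + 2*Piecewise((x*asin(k*x) + sqrt(-k^2*x^2 + 1)/k, Ne(k, 0)), (0, True)) - exp(2*x)


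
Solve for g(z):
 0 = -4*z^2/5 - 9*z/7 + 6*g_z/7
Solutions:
 g(z) = C1 + 14*z^3/45 + 3*z^2/4


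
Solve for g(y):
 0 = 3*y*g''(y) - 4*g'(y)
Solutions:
 g(y) = C1 + C2*y^(7/3)


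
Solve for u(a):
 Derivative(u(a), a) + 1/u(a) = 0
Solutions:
 u(a) = -sqrt(C1 - 2*a)
 u(a) = sqrt(C1 - 2*a)


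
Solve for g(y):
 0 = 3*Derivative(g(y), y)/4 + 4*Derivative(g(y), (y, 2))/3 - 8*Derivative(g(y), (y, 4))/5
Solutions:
 g(y) = C1 + C2*exp(-5^(1/3)*y*(8*5^(1/3)/(sqrt(4001) + 81)^(1/3) + (sqrt(4001) + 81)^(1/3))/24)*sin(sqrt(3)*5^(1/3)*y*(-(sqrt(4001) + 81)^(1/3) + 8*5^(1/3)/(sqrt(4001) + 81)^(1/3))/24) + C3*exp(-5^(1/3)*y*(8*5^(1/3)/(sqrt(4001) + 81)^(1/3) + (sqrt(4001) + 81)^(1/3))/24)*cos(sqrt(3)*5^(1/3)*y*(-(sqrt(4001) + 81)^(1/3) + 8*5^(1/3)/(sqrt(4001) + 81)^(1/3))/24) + C4*exp(5^(1/3)*y*(8*5^(1/3)/(sqrt(4001) + 81)^(1/3) + (sqrt(4001) + 81)^(1/3))/12)


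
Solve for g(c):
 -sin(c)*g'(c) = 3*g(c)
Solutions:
 g(c) = C1*(cos(c) + 1)^(3/2)/(cos(c) - 1)^(3/2)


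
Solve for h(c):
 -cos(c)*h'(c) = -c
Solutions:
 h(c) = C1 + Integral(c/cos(c), c)


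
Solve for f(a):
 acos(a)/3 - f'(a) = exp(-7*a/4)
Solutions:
 f(a) = C1 + a*acos(a)/3 - sqrt(1 - a^2)/3 + 4*exp(-7*a/4)/7


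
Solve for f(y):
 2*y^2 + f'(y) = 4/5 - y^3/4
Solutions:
 f(y) = C1 - y^4/16 - 2*y^3/3 + 4*y/5


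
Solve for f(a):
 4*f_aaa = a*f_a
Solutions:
 f(a) = C1 + Integral(C2*airyai(2^(1/3)*a/2) + C3*airybi(2^(1/3)*a/2), a)


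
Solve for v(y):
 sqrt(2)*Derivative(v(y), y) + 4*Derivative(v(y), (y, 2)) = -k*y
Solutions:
 v(y) = C1 + C2*exp(-sqrt(2)*y/4) - sqrt(2)*k*y^2/4 + 2*k*y


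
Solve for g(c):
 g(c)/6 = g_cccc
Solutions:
 g(c) = C1*exp(-6^(3/4)*c/6) + C2*exp(6^(3/4)*c/6) + C3*sin(6^(3/4)*c/6) + C4*cos(6^(3/4)*c/6)


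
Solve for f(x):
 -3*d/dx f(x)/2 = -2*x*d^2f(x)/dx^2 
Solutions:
 f(x) = C1 + C2*x^(7/4)


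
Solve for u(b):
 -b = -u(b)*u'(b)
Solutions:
 u(b) = -sqrt(C1 + b^2)
 u(b) = sqrt(C1 + b^2)


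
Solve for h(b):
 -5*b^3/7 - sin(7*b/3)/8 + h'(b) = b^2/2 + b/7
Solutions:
 h(b) = C1 + 5*b^4/28 + b^3/6 + b^2/14 - 3*cos(7*b/3)/56


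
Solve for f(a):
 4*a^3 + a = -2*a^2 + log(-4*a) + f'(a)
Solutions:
 f(a) = C1 + a^4 + 2*a^3/3 + a^2/2 - a*log(-a) + a*(1 - 2*log(2))


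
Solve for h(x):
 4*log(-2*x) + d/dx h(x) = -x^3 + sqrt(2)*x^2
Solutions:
 h(x) = C1 - x^4/4 + sqrt(2)*x^3/3 - 4*x*log(-x) + 4*x*(1 - log(2))


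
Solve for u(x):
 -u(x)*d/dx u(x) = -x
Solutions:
 u(x) = -sqrt(C1 + x^2)
 u(x) = sqrt(C1 + x^2)


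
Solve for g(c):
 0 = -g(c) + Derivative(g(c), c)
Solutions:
 g(c) = C1*exp(c)


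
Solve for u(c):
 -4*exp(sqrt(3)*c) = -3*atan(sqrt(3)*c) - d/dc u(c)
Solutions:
 u(c) = C1 - 3*c*atan(sqrt(3)*c) + 4*sqrt(3)*exp(sqrt(3)*c)/3 + sqrt(3)*log(3*c^2 + 1)/2


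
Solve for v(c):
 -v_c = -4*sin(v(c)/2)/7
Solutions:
 -4*c/7 + log(cos(v(c)/2) - 1) - log(cos(v(c)/2) + 1) = C1


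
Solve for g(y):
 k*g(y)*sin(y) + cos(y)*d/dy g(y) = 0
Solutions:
 g(y) = C1*exp(k*log(cos(y)))


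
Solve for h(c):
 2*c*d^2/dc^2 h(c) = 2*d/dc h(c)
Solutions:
 h(c) = C1 + C2*c^2


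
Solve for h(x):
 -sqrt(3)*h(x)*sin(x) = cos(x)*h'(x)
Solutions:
 h(x) = C1*cos(x)^(sqrt(3))


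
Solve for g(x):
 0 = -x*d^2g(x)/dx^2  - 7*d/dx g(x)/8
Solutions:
 g(x) = C1 + C2*x^(1/8)


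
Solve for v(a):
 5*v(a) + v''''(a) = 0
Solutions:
 v(a) = (C1*sin(sqrt(2)*5^(1/4)*a/2) + C2*cos(sqrt(2)*5^(1/4)*a/2))*exp(-sqrt(2)*5^(1/4)*a/2) + (C3*sin(sqrt(2)*5^(1/4)*a/2) + C4*cos(sqrt(2)*5^(1/4)*a/2))*exp(sqrt(2)*5^(1/4)*a/2)


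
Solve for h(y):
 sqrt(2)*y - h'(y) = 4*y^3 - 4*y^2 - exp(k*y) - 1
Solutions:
 h(y) = C1 - y^4 + 4*y^3/3 + sqrt(2)*y^2/2 + y + exp(k*y)/k


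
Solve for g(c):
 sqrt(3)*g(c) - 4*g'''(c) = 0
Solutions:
 g(c) = C3*exp(2^(1/3)*3^(1/6)*c/2) + (C1*sin(2^(1/3)*3^(2/3)*c/4) + C2*cos(2^(1/3)*3^(2/3)*c/4))*exp(-2^(1/3)*3^(1/6)*c/4)


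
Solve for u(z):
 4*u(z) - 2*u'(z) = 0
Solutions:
 u(z) = C1*exp(2*z)


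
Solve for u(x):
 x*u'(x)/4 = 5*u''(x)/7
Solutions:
 u(x) = C1 + C2*erfi(sqrt(70)*x/20)


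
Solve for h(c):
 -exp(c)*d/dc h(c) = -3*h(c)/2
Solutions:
 h(c) = C1*exp(-3*exp(-c)/2)


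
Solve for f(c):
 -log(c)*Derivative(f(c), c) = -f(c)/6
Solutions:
 f(c) = C1*exp(li(c)/6)


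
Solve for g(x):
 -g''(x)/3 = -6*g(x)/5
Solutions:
 g(x) = C1*exp(-3*sqrt(10)*x/5) + C2*exp(3*sqrt(10)*x/5)


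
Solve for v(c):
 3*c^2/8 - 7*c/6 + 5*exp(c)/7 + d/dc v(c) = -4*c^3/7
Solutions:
 v(c) = C1 - c^4/7 - c^3/8 + 7*c^2/12 - 5*exp(c)/7


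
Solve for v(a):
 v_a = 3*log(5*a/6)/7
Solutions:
 v(a) = C1 + 3*a*log(a)/7 - 3*a*log(6)/7 - 3*a/7 + 3*a*log(5)/7


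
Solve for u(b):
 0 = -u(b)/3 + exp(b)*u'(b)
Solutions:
 u(b) = C1*exp(-exp(-b)/3)


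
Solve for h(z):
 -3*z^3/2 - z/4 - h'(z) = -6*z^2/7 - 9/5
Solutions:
 h(z) = C1 - 3*z^4/8 + 2*z^3/7 - z^2/8 + 9*z/5


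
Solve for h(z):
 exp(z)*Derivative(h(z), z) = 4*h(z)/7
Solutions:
 h(z) = C1*exp(-4*exp(-z)/7)


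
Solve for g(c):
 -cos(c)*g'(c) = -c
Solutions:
 g(c) = C1 + Integral(c/cos(c), c)


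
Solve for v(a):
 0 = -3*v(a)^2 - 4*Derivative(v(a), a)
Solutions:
 v(a) = 4/(C1 + 3*a)


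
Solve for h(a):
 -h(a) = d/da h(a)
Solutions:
 h(a) = C1*exp(-a)


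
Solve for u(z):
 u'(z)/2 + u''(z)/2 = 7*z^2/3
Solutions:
 u(z) = C1 + C2*exp(-z) + 14*z^3/9 - 14*z^2/3 + 28*z/3


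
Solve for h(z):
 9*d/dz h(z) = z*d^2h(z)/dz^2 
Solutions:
 h(z) = C1 + C2*z^10


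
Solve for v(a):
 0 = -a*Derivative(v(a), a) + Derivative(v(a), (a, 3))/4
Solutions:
 v(a) = C1 + Integral(C2*airyai(2^(2/3)*a) + C3*airybi(2^(2/3)*a), a)


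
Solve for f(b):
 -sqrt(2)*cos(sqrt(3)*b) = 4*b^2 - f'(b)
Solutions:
 f(b) = C1 + 4*b^3/3 + sqrt(6)*sin(sqrt(3)*b)/3


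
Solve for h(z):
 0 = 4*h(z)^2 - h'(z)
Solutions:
 h(z) = -1/(C1 + 4*z)


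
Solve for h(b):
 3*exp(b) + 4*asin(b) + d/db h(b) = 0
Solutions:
 h(b) = C1 - 4*b*asin(b) - 4*sqrt(1 - b^2) - 3*exp(b)


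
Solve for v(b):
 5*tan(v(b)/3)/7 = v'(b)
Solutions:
 v(b) = -3*asin(C1*exp(5*b/21)) + 3*pi
 v(b) = 3*asin(C1*exp(5*b/21))


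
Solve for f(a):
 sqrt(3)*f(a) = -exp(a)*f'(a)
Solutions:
 f(a) = C1*exp(sqrt(3)*exp(-a))


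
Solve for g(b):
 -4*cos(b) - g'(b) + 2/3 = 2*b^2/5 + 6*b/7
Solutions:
 g(b) = C1 - 2*b^3/15 - 3*b^2/7 + 2*b/3 - 4*sin(b)


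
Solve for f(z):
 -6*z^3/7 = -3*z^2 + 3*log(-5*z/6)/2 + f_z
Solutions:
 f(z) = C1 - 3*z^4/14 + z^3 - 3*z*log(-z)/2 + z*(-2*log(5) + 3/2 + log(30)/2 + log(6))


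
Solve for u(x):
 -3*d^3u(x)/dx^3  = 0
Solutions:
 u(x) = C1 + C2*x + C3*x^2


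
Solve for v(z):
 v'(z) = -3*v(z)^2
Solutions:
 v(z) = 1/(C1 + 3*z)


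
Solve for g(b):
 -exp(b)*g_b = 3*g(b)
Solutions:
 g(b) = C1*exp(3*exp(-b))


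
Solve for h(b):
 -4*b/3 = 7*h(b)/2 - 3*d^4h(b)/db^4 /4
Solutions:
 h(b) = C1*exp(-14^(1/4)*3^(3/4)*b/3) + C2*exp(14^(1/4)*3^(3/4)*b/3) + C3*sin(14^(1/4)*3^(3/4)*b/3) + C4*cos(14^(1/4)*3^(3/4)*b/3) - 8*b/21


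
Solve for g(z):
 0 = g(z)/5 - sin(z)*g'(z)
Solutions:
 g(z) = C1*(cos(z) - 1)^(1/10)/(cos(z) + 1)^(1/10)


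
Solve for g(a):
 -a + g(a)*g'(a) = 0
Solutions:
 g(a) = -sqrt(C1 + a^2)
 g(a) = sqrt(C1 + a^2)


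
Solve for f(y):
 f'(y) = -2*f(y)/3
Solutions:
 f(y) = C1*exp(-2*y/3)


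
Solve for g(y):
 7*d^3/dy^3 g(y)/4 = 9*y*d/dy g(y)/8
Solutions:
 g(y) = C1 + Integral(C2*airyai(42^(2/3)*y/14) + C3*airybi(42^(2/3)*y/14), y)


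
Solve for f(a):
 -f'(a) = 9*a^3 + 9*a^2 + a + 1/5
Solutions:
 f(a) = C1 - 9*a^4/4 - 3*a^3 - a^2/2 - a/5


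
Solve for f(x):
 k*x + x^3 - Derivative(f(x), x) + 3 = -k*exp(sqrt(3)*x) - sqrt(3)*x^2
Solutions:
 f(x) = C1 + k*x^2/2 + sqrt(3)*k*exp(sqrt(3)*x)/3 + x^4/4 + sqrt(3)*x^3/3 + 3*x


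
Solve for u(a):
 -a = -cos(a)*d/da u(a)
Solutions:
 u(a) = C1 + Integral(a/cos(a), a)


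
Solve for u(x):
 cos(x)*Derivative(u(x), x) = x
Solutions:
 u(x) = C1 + Integral(x/cos(x), x)


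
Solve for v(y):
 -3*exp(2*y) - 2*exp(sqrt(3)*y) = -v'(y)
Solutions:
 v(y) = C1 + 3*exp(2*y)/2 + 2*sqrt(3)*exp(sqrt(3)*y)/3


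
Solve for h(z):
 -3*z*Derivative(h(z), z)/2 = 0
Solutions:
 h(z) = C1


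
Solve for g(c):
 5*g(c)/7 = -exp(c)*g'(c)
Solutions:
 g(c) = C1*exp(5*exp(-c)/7)


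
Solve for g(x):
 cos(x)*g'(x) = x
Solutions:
 g(x) = C1 + Integral(x/cos(x), x)


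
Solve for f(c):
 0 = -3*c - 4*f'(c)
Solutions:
 f(c) = C1 - 3*c^2/8


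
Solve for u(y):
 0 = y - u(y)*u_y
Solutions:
 u(y) = -sqrt(C1 + y^2)
 u(y) = sqrt(C1 + y^2)


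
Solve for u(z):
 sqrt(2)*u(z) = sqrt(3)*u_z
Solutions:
 u(z) = C1*exp(sqrt(6)*z/3)


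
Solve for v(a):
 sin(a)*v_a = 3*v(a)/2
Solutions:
 v(a) = C1*(cos(a) - 1)^(3/4)/(cos(a) + 1)^(3/4)


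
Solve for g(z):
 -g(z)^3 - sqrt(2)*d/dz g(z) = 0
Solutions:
 g(z) = -sqrt(-1/(C1 - sqrt(2)*z))
 g(z) = sqrt(-1/(C1 - sqrt(2)*z))


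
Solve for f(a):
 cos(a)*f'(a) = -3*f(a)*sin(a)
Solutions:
 f(a) = C1*cos(a)^3


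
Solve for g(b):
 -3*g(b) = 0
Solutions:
 g(b) = 0


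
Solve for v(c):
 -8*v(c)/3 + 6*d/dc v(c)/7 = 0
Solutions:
 v(c) = C1*exp(28*c/9)


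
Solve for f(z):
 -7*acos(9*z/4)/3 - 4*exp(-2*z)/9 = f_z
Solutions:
 f(z) = C1 - 7*z*acos(9*z/4)/3 + 7*sqrt(16 - 81*z^2)/27 + 2*exp(-2*z)/9


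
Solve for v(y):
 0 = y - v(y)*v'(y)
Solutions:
 v(y) = -sqrt(C1 + y^2)
 v(y) = sqrt(C1 + y^2)


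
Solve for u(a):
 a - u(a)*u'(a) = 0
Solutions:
 u(a) = -sqrt(C1 + a^2)
 u(a) = sqrt(C1 + a^2)


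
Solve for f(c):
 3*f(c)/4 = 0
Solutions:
 f(c) = 0


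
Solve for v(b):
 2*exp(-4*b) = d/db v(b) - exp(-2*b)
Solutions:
 v(b) = C1 - exp(-2*b)/2 - exp(-4*b)/2


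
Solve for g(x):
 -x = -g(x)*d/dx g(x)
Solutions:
 g(x) = -sqrt(C1 + x^2)
 g(x) = sqrt(C1 + x^2)


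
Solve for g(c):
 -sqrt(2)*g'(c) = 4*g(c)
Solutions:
 g(c) = C1*exp(-2*sqrt(2)*c)


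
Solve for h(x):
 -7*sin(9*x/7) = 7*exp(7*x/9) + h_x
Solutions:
 h(x) = C1 - 9*exp(7*x/9) + 49*cos(9*x/7)/9


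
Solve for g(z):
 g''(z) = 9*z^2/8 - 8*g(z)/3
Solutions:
 g(z) = C1*sin(2*sqrt(6)*z/3) + C2*cos(2*sqrt(6)*z/3) + 27*z^2/64 - 81/256


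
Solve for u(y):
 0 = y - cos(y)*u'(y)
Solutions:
 u(y) = C1 + Integral(y/cos(y), y)


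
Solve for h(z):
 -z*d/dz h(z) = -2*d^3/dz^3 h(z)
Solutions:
 h(z) = C1 + Integral(C2*airyai(2^(2/3)*z/2) + C3*airybi(2^(2/3)*z/2), z)


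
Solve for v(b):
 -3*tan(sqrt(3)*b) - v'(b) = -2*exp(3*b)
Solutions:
 v(b) = C1 + 2*exp(3*b)/3 + sqrt(3)*log(cos(sqrt(3)*b))


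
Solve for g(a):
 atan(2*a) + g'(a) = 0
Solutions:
 g(a) = C1 - a*atan(2*a) + log(4*a^2 + 1)/4


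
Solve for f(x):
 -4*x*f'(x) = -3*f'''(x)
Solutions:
 f(x) = C1 + Integral(C2*airyai(6^(2/3)*x/3) + C3*airybi(6^(2/3)*x/3), x)


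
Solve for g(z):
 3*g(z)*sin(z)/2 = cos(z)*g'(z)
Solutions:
 g(z) = C1/cos(z)^(3/2)


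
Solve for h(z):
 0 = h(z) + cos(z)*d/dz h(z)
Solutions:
 h(z) = C1*sqrt(sin(z) - 1)/sqrt(sin(z) + 1)


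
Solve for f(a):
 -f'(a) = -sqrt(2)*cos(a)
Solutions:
 f(a) = C1 + sqrt(2)*sin(a)


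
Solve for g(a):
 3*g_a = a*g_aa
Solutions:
 g(a) = C1 + C2*a^4


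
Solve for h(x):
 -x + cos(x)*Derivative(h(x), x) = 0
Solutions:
 h(x) = C1 + Integral(x/cos(x), x)


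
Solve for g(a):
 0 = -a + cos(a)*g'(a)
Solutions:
 g(a) = C1 + Integral(a/cos(a), a)


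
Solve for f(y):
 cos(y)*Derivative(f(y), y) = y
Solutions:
 f(y) = C1 + Integral(y/cos(y), y)


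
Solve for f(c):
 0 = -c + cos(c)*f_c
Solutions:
 f(c) = C1 + Integral(c/cos(c), c)


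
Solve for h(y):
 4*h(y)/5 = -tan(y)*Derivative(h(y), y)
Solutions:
 h(y) = C1/sin(y)^(4/5)


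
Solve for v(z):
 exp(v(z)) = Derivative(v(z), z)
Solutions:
 v(z) = log(-1/(C1 + z))


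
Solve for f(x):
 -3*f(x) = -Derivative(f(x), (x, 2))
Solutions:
 f(x) = C1*exp(-sqrt(3)*x) + C2*exp(sqrt(3)*x)


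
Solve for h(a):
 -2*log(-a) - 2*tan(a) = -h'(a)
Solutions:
 h(a) = C1 + 2*a*log(-a) - 2*a - 2*log(cos(a))


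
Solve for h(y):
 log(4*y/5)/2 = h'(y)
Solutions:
 h(y) = C1 + y*log(y)/2 - y*log(5)/2 - y/2 + y*log(2)


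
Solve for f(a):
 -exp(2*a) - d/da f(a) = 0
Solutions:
 f(a) = C1 - exp(2*a)/2


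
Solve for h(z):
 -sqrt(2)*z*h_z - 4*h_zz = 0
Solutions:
 h(z) = C1 + C2*erf(2^(3/4)*z/4)


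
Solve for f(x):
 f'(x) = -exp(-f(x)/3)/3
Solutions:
 f(x) = 3*log(C1 - x/9)


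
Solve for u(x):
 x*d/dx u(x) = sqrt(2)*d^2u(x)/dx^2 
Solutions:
 u(x) = C1 + C2*erfi(2^(1/4)*x/2)


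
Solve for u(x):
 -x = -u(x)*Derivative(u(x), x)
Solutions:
 u(x) = -sqrt(C1 + x^2)
 u(x) = sqrt(C1 + x^2)


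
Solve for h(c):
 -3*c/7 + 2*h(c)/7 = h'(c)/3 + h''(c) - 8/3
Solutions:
 h(c) = C1*exp(c*(-7 + sqrt(553))/42) + C2*exp(-c*(7 + sqrt(553))/42) + 3*c/2 - 91/12


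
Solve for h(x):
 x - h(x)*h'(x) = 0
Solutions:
 h(x) = -sqrt(C1 + x^2)
 h(x) = sqrt(C1 + x^2)


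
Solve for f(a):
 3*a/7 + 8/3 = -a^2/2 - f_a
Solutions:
 f(a) = C1 - a^3/6 - 3*a^2/14 - 8*a/3


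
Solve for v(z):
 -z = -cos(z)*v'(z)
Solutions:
 v(z) = C1 + Integral(z/cos(z), z)


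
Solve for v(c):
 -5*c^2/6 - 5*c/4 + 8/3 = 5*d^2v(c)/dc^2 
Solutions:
 v(c) = C1 + C2*c - c^4/72 - c^3/24 + 4*c^2/15


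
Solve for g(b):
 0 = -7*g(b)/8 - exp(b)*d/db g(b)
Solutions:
 g(b) = C1*exp(7*exp(-b)/8)


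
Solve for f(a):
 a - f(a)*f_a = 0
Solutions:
 f(a) = -sqrt(C1 + a^2)
 f(a) = sqrt(C1 + a^2)


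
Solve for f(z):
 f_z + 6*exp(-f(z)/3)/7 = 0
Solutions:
 f(z) = 3*log(C1 - 2*z/7)


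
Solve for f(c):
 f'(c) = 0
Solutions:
 f(c) = C1


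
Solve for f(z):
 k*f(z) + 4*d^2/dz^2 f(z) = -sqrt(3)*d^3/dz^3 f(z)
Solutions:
 f(z) = C1*exp(z*(2^(2/3)*sqrt(3)*(81*k + sqrt((81*k + 128)^2 - 16384) + 128)^(1/3) - 3*2^(2/3)*I*(81*k + sqrt((81*k + 128)^2 - 16384) + 128)^(1/3) - 16*sqrt(3) - 384*2^(1/3)/((-sqrt(3) + 3*I)*(81*k + sqrt((81*k + 128)^2 - 16384) + 128)^(1/3)))/36) + C2*exp(z*(2^(2/3)*sqrt(3)*(81*k + sqrt((81*k + 128)^2 - 16384) + 128)^(1/3) + 3*2^(2/3)*I*(81*k + sqrt((81*k + 128)^2 - 16384) + 128)^(1/3) - 16*sqrt(3) + 384*2^(1/3)/((sqrt(3) + 3*I)*(81*k + sqrt((81*k + 128)^2 - 16384) + 128)^(1/3)))/36) + C3*exp(-sqrt(3)*z*(2^(2/3)*(81*k + sqrt((81*k + 128)^2 - 16384) + 128)^(1/3) + 8 + 32*2^(1/3)/(81*k + sqrt((81*k + 128)^2 - 16384) + 128)^(1/3))/18)


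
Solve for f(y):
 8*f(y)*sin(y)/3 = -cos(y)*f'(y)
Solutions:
 f(y) = C1*cos(y)^(8/3)


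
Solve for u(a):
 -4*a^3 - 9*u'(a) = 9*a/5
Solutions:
 u(a) = C1 - a^4/9 - a^2/10


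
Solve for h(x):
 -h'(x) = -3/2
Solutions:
 h(x) = C1 + 3*x/2


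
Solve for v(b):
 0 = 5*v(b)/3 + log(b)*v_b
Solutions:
 v(b) = C1*exp(-5*li(b)/3)


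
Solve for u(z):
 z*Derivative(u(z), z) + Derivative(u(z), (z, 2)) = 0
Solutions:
 u(z) = C1 + C2*erf(sqrt(2)*z/2)


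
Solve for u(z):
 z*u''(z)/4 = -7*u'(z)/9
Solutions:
 u(z) = C1 + C2/z^(19/9)


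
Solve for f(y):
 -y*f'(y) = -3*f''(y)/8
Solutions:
 f(y) = C1 + C2*erfi(2*sqrt(3)*y/3)


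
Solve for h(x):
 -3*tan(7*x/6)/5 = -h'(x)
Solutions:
 h(x) = C1 - 18*log(cos(7*x/6))/35


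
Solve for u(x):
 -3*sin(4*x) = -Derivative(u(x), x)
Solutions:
 u(x) = C1 - 3*cos(4*x)/4


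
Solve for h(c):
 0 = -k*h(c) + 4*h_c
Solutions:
 h(c) = C1*exp(c*k/4)


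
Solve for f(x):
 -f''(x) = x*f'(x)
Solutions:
 f(x) = C1 + C2*erf(sqrt(2)*x/2)


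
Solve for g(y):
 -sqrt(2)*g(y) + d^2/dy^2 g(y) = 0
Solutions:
 g(y) = C1*exp(-2^(1/4)*y) + C2*exp(2^(1/4)*y)


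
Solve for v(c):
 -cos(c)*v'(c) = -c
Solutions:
 v(c) = C1 + Integral(c/cos(c), c)


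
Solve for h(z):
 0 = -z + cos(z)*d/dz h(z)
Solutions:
 h(z) = C1 + Integral(z/cos(z), z)


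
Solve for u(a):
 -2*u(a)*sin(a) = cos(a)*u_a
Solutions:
 u(a) = C1*cos(a)^2


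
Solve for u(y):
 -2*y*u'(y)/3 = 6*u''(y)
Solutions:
 u(y) = C1 + C2*erf(sqrt(2)*y/6)


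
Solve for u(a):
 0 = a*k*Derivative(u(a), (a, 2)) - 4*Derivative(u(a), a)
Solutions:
 u(a) = C1 + a^(((re(k) + 4)*re(k) + im(k)^2)/(re(k)^2 + im(k)^2))*(C2*sin(4*log(a)*Abs(im(k))/(re(k)^2 + im(k)^2)) + C3*cos(4*log(a)*im(k)/(re(k)^2 + im(k)^2)))


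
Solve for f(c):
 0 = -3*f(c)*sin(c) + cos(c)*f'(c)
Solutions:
 f(c) = C1/cos(c)^3


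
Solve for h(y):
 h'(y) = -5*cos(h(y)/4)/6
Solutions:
 5*y/6 - 2*log(sin(h(y)/4) - 1) + 2*log(sin(h(y)/4) + 1) = C1


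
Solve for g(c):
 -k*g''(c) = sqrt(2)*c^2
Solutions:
 g(c) = C1 + C2*c - sqrt(2)*c^4/(12*k)


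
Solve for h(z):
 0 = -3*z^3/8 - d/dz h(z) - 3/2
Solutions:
 h(z) = C1 - 3*z^4/32 - 3*z/2


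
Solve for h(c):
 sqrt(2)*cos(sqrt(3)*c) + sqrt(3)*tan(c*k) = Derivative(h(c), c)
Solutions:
 h(c) = C1 + sqrt(3)*Piecewise((-log(cos(c*k))/k, Ne(k, 0)), (0, True)) + sqrt(6)*sin(sqrt(3)*c)/3


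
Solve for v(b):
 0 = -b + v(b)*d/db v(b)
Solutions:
 v(b) = -sqrt(C1 + b^2)
 v(b) = sqrt(C1 + b^2)


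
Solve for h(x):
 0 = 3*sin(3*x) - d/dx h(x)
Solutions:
 h(x) = C1 - cos(3*x)


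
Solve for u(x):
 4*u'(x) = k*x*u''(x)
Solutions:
 u(x) = C1 + x^(((re(k) + 4)*re(k) + im(k)^2)/(re(k)^2 + im(k)^2))*(C2*sin(4*log(x)*Abs(im(k))/(re(k)^2 + im(k)^2)) + C3*cos(4*log(x)*im(k)/(re(k)^2 + im(k)^2)))


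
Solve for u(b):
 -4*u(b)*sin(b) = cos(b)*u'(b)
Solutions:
 u(b) = C1*cos(b)^4


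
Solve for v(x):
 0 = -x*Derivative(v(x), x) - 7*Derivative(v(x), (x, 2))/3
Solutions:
 v(x) = C1 + C2*erf(sqrt(42)*x/14)


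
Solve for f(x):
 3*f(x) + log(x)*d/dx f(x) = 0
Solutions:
 f(x) = C1*exp(-3*li(x))


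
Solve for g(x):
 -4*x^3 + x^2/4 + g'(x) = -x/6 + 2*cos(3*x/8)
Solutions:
 g(x) = C1 + x^4 - x^3/12 - x^2/12 + 16*sin(3*x/8)/3


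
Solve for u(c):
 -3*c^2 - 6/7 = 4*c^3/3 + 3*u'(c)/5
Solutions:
 u(c) = C1 - 5*c^4/9 - 5*c^3/3 - 10*c/7


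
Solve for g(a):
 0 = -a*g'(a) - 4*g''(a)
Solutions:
 g(a) = C1 + C2*erf(sqrt(2)*a/4)


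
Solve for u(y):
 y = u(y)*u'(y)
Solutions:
 u(y) = -sqrt(C1 + y^2)
 u(y) = sqrt(C1 + y^2)


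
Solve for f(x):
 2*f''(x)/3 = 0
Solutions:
 f(x) = C1 + C2*x


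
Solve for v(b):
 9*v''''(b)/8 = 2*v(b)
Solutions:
 v(b) = C1*exp(-2*sqrt(3)*b/3) + C2*exp(2*sqrt(3)*b/3) + C3*sin(2*sqrt(3)*b/3) + C4*cos(2*sqrt(3)*b/3)


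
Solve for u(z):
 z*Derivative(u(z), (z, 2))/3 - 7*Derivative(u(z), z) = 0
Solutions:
 u(z) = C1 + C2*z^22


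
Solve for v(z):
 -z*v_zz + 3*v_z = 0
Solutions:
 v(z) = C1 + C2*z^4


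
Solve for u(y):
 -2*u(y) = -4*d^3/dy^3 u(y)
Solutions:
 u(y) = C3*exp(2^(2/3)*y/2) + (C1*sin(2^(2/3)*sqrt(3)*y/4) + C2*cos(2^(2/3)*sqrt(3)*y/4))*exp(-2^(2/3)*y/4)


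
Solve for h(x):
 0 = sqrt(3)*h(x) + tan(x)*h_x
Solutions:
 h(x) = C1/sin(x)^(sqrt(3))


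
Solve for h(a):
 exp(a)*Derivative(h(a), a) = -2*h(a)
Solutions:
 h(a) = C1*exp(2*exp(-a))


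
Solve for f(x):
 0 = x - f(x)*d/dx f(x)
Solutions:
 f(x) = -sqrt(C1 + x^2)
 f(x) = sqrt(C1 + x^2)


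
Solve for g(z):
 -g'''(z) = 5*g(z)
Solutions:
 g(z) = C3*exp(-5^(1/3)*z) + (C1*sin(sqrt(3)*5^(1/3)*z/2) + C2*cos(sqrt(3)*5^(1/3)*z/2))*exp(5^(1/3)*z/2)


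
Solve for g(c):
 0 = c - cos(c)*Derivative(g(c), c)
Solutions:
 g(c) = C1 + Integral(c/cos(c), c)


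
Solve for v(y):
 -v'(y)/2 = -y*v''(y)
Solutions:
 v(y) = C1 + C2*y^(3/2)


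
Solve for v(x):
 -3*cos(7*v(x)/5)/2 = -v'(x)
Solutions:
 -3*x/2 - 5*log(sin(7*v(x)/5) - 1)/14 + 5*log(sin(7*v(x)/5) + 1)/14 = C1


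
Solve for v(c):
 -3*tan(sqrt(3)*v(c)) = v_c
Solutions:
 v(c) = sqrt(3)*(pi - asin(C1*exp(-3*sqrt(3)*c)))/3
 v(c) = sqrt(3)*asin(C1*exp(-3*sqrt(3)*c))/3


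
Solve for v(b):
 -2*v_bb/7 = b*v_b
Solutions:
 v(b) = C1 + C2*erf(sqrt(7)*b/2)


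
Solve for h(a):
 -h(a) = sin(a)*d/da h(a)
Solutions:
 h(a) = C1*sqrt(cos(a) + 1)/sqrt(cos(a) - 1)


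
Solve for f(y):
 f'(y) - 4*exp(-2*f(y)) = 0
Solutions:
 f(y) = log(-sqrt(C1 + 8*y))
 f(y) = log(C1 + 8*y)/2


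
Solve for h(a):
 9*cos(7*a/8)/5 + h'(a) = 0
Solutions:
 h(a) = C1 - 72*sin(7*a/8)/35


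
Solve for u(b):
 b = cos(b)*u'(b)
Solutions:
 u(b) = C1 + Integral(b/cos(b), b)


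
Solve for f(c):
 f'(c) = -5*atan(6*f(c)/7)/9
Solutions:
 Integral(1/atan(6*_y/7), (_y, f(c))) = C1 - 5*c/9


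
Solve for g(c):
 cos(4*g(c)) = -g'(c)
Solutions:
 g(c) = -asin((C1 + exp(8*c))/(C1 - exp(8*c)))/4 + pi/4
 g(c) = asin((C1 + exp(8*c))/(C1 - exp(8*c)))/4


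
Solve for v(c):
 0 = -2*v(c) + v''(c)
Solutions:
 v(c) = C1*exp(-sqrt(2)*c) + C2*exp(sqrt(2)*c)


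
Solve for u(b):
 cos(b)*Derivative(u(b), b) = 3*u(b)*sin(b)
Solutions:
 u(b) = C1/cos(b)^3


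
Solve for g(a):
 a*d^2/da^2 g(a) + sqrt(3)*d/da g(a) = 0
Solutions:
 g(a) = C1 + C2*a^(1 - sqrt(3))


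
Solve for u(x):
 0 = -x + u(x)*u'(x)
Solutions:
 u(x) = -sqrt(C1 + x^2)
 u(x) = sqrt(C1 + x^2)


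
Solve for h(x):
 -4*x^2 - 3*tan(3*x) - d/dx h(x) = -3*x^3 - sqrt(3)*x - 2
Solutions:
 h(x) = C1 + 3*x^4/4 - 4*x^3/3 + sqrt(3)*x^2/2 + 2*x + log(cos(3*x))
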